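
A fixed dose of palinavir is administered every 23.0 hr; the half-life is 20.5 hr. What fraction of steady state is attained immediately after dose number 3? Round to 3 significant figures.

k = ln 2 / 20.5 = 0.03381 hr⁻¹
f_n = 1 − e^(−nkτ) = 1 − e^(−3 × 0.03381 × 23.0) = 1 − e^(−2.333) = 1 − 0.09700 ≈ 0.903

0.903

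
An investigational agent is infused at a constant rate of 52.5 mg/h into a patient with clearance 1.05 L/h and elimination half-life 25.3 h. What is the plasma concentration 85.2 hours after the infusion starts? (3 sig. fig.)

Css = rate / CL = 52.5 / 1.05 = 50.00 mg/L
k = ln 2 / 25.3 = 0.02740 h⁻¹
C(t) = Css (1 − e^(−kt)) = 50.00 × (1 − e^(−2.334)) = 50.00 × 0.9031 ≈ 45.2 mg/L

45.2 mg/L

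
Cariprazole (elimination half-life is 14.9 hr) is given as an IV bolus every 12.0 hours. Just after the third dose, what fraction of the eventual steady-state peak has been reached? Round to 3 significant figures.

k = ln 2 / 14.9 = 0.04652 hr⁻¹
f_n = 1 − e^(−nkτ) = 1 − e^(−3 × 0.04652 × 12.0) = 1 − e^(−1.675) = 1 − 0.1874 ≈ 0.813

0.813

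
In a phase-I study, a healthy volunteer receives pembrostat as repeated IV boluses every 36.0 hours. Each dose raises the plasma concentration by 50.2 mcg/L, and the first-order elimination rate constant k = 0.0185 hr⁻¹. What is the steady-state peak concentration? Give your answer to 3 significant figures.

Fraction remaining after one interval: e^(−kτ) = e^(−0.01850 × 36.0) = 0.5138
R = 1 / (1 − 0.5138) = 2.057
Css,max = 50.2 × 2.057 ≈ 103 mcg/L

103 mcg/L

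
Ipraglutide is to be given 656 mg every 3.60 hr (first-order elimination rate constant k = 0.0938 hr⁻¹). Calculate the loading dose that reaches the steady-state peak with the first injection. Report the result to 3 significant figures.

Accumulation ratio R = 1 / (1 − e^(−kτ)) = 1 / (1 − e^(−0.09380×3.60)) = 1 / (1 − 0.7134) = 3.489
Loading dose = maintenance dose × R = 656 × 3.489 ≈ 2290 mg

2290 mg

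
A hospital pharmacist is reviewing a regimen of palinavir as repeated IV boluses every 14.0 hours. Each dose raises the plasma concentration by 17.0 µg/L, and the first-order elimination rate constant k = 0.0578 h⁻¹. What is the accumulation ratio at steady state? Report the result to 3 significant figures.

Fraction remaining after one interval: e^(−kτ) = e^(−0.05780 × 14.0) = 0.4452
R = 1 / (1 − 0.4452) = 1 / 0.5548 ≈ 1.80

1.80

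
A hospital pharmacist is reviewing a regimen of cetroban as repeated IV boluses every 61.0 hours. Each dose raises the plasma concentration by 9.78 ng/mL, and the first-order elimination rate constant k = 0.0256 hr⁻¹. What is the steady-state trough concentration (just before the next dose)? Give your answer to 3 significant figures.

2.60 ng/mL

Fraction remaining after one interval: e^(−kτ) = e^(−0.02560 × 61.0) = 0.2098
R = 1 / (1 − 0.2098) = 1.266
Css,max = 9.78 × 1.266 = 12.38 ng/mL
Css,min = Css,max × e^(−kτ) = 12.38 × 0.2098 ≈ 2.60 ng/mL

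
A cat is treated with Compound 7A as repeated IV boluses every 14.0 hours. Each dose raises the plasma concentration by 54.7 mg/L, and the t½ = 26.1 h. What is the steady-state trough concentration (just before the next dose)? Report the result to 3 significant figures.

k = ln 2 / 26.1 = 0.02656 h⁻¹
Fraction remaining after one interval: e^(−kτ) = e^(−0.02656 × 14.0) = 0.6895
R = 1 / (1 − 0.6895) = 3.221
Css,max = 54.7 × 3.221 = 176.2 mg/L
Css,min = Css,max × e^(−kτ) = 176.2 × 0.6895 ≈ 121 mg/L

121 mg/L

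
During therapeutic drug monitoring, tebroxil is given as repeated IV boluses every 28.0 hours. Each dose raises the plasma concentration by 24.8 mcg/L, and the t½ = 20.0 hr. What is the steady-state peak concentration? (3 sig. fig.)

k = ln 2 / 20.0 = 0.03466 hr⁻¹
Fraction remaining after one interval: e^(−kτ) = e^(−0.03466 × 28.0) = 0.3789
R = 1 / (1 − 0.3789) = 1.610
Css,max = 24.8 × 1.610 ≈ 39.9 mcg/L

39.9 mcg/L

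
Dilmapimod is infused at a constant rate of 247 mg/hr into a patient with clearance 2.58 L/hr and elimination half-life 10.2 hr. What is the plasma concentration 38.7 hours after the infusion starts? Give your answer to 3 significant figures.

88.8 mg/L

Css = rate / CL = 247 / 2.58 = 95.74 mg/L
k = ln 2 / 10.2 = 0.06796 hr⁻¹
C(t) = Css (1 − e^(−kt)) = 95.74 × (1 − e^(−2.630)) = 95.74 × 0.9279 ≈ 88.8 mg/L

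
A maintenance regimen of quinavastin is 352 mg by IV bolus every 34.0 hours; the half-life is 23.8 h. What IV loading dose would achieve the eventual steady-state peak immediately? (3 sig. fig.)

k = ln 2 / 23.8 = 0.02912 h⁻¹
Accumulation ratio R = 1 / (1 − e^(−kτ)) = 1 / (1 − e^(−0.02912×34.0)) = 1 / (1 − 0.3715) = 1.591
Loading dose = maintenance dose × R = 352 × 1.591 ≈ 560 mg

560 mg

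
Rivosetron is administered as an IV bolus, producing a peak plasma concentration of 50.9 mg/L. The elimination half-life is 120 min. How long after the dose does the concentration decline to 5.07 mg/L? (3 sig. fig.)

k = ln 2 / 120 = 0.005776 min⁻¹
C(t) = C₀ e^(−kt)  ⇒  t = ln(C₀/C) / k
t = ln(50.9/5.07) / 0.005776 = 2.307 / 0.005776 ≈ 399 minutes

399 minutes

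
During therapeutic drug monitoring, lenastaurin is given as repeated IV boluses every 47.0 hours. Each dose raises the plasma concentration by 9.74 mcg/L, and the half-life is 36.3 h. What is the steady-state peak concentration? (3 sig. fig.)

16.4 mcg/L

k = ln 2 / 36.3 = 0.01909 h⁻¹
Fraction remaining after one interval: e^(−kτ) = e^(−0.01909 × 47.0) = 0.4076
R = 1 / (1 − 0.4076) = 1.688
Css,max = 9.74 × 1.688 ≈ 16.4 mcg/L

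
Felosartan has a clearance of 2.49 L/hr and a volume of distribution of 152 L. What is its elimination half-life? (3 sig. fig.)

k = CL / V = 2.49 / 152 = 0.01638 hr⁻¹
t½ = ln 2 / k = ln 2 / 0.01638 ≈ 42.3 hours

42.3 hours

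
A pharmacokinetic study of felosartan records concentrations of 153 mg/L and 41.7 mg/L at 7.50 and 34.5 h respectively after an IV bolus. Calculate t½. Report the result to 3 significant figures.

14.4 hours

k = ln(C₁/C₂) / (t₂ − t₁) = ln(153/41.7) / (34.5 − 7.50)
  = 1.300 / 27.00 = 0.04815 h⁻¹
t½ = ln 2 / k = ln 2 / 0.04815 ≈ 14.4 hours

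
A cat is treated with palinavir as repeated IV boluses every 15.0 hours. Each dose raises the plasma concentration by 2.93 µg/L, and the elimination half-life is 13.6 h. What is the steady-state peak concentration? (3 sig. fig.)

5.48 µg/L

k = ln 2 / 13.6 = 0.05097 h⁻¹
Fraction remaining after one interval: e^(−kτ) = e^(−0.05097 × 15.0) = 0.4656
R = 1 / (1 − 0.4656) = 1.871
Css,max = 2.93 × 1.871 ≈ 5.48 µg/L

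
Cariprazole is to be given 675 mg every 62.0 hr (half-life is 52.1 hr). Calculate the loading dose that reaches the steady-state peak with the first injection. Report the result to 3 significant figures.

k = ln 2 / 52.1 = 0.01330 hr⁻¹
Accumulation ratio R = 1 / (1 − e^(−kτ)) = 1 / (1 − e^(−0.01330×62.0)) = 1 / (1 − 0.4383) = 1.780
Loading dose = maintenance dose × R = 675 × 1.780 ≈ 1200 mg

1200 mg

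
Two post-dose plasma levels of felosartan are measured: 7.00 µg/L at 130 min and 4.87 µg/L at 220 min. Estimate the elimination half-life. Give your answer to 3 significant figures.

172 minutes

k = ln(C₁/C₂) / (t₂ − t₁) = ln(7.00/4.87) / (220 − 130)
  = 0.3628 / 90.00 = 0.004031 min⁻¹
t½ = ln 2 / k = ln 2 / 0.004031 ≈ 172 minutes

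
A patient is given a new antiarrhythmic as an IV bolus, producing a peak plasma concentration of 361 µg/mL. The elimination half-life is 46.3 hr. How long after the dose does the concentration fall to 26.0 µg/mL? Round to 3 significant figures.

176 hours

k = ln 2 / 46.3 = 0.01497 hr⁻¹
C(t) = C₀ e^(−kt)  ⇒  t = ln(C₀/C) / k
t = ln(361/26.0) / 0.01497 = 2.631 / 0.01497 ≈ 176 hours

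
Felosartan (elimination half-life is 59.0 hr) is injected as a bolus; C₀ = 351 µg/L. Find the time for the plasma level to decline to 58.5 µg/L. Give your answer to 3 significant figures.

153 hours

k = ln 2 / 59.0 = 0.01175 hr⁻¹
C(t) = C₀ e^(−kt)  ⇒  t = ln(C₀/C) / k
t = ln(351/58.5) / 0.01175 = 1.792 / 0.01175 ≈ 153 hours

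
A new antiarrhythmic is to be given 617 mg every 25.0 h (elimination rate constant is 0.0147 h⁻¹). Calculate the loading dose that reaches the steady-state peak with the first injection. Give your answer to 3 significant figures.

2010 mg

Accumulation ratio R = 1 / (1 − e^(−kτ)) = 1 / (1 − e^(−0.01470×25.0)) = 1 / (1 − 0.6925) = 3.252
Loading dose = maintenance dose × R = 617 × 3.252 ≈ 2010 mg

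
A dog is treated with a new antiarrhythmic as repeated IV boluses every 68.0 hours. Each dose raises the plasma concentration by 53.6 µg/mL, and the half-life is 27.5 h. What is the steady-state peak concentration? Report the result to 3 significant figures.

65.4 µg/mL

k = ln 2 / 27.5 = 0.02521 h⁻¹
Fraction remaining after one interval: e^(−kτ) = e^(−0.02521 × 68.0) = 0.1802
R = 1 / (1 − 0.1802) = 1.220
Css,max = 53.6 × 1.220 ≈ 65.4 µg/mL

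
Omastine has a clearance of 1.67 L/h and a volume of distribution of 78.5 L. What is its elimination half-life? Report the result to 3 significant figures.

k = CL / V = 1.67 / 78.5 = 0.02127 h⁻¹
t½ = ln 2 / k = ln 2 / 0.02127 ≈ 32.6 hours

32.6 hours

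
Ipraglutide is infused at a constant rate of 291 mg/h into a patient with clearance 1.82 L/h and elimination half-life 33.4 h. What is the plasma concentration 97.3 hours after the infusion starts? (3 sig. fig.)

Css = rate / CL = 291 / 1.82 = 159.9 mg/L
k = ln 2 / 33.4 = 0.02075 h⁻¹
C(t) = Css (1 − e^(−kt)) = 159.9 × (1 − e^(−2.019)) = 159.9 × 0.8672 ≈ 139 mg/L

139 mg/L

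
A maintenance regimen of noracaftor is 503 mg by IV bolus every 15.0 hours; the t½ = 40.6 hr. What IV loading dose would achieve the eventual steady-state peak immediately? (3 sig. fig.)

k = ln 2 / 40.6 = 0.01707 hr⁻¹
Accumulation ratio R = 1 / (1 − e^(−kτ)) = 1 / (1 − e^(−0.01707×15.0)) = 1 / (1 − 0.7741) = 4.426
Loading dose = maintenance dose × R = 503 × 4.426 ≈ 2230 mg

2230 mg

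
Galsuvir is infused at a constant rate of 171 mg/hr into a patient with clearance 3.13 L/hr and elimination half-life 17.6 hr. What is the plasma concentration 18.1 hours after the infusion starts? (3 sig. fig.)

Css = rate / CL = 171 / 3.13 = 54.63 mg/L
k = ln 2 / 17.6 = 0.03938 hr⁻¹
C(t) = Css (1 − e^(−kt)) = 54.63 × (1 − e^(−0.7128)) = 54.63 × 0.5097 ≈ 27.8 mg/L

27.8 mg/L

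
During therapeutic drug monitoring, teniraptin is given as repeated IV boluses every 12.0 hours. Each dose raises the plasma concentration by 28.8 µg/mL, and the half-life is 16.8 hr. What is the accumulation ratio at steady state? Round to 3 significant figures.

k = ln 2 / 16.8 = 0.04126 hr⁻¹
Fraction remaining after one interval: e^(−kτ) = e^(−0.04126 × 12.0) = 0.6095
R = 1 / (1 − 0.6095) = 1 / 0.3905 ≈ 2.56

2.56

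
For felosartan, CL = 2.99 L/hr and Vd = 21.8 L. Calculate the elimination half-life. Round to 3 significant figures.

5.05 hours

k = CL / V = 2.99 / 21.8 = 0.1372 hr⁻¹
t½ = ln 2 / k = ln 2 / 0.1372 ≈ 5.05 hours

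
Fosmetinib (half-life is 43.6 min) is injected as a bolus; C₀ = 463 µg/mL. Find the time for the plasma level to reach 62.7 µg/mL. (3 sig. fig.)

k = ln 2 / 43.6 = 0.01590 min⁻¹
C(t) = C₀ e^(−kt)  ⇒  t = ln(C₀/C) / k
t = ln(463/62.7) / 0.01590 = 1.999 / 0.01590 ≈ 126 minutes

126 minutes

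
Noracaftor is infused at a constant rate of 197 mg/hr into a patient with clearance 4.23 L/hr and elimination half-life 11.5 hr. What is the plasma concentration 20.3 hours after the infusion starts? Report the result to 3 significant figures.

Css = rate / CL = 197 / 4.23 = 46.57 mg/L
k = ln 2 / 11.5 = 0.06027 hr⁻¹
C(t) = Css (1 − e^(−kt)) = 46.57 × (1 − e^(−1.224)) = 46.57 × 0.7058 ≈ 32.9 mg/L

32.9 mg/L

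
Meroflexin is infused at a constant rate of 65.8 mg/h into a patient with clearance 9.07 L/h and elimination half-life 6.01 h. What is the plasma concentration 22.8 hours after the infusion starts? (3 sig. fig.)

Css = rate / CL = 65.8 / 9.07 = 7.255 µg/mL
k = ln 2 / 6.01 = 0.1153 h⁻¹
C(t) = Css (1 − e^(−kt)) = 7.255 × (1 − e^(−2.630)) = 7.255 × 0.9279 ≈ 6.73 µg/mL

6.73 µg/mL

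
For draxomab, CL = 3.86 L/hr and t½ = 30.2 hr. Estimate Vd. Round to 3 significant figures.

168 L

k = ln 2 / t½ = ln 2 / 30.2 = 0.02295 hr⁻¹
V = CL / k = 3.86 / 0.02295 ≈ 168 L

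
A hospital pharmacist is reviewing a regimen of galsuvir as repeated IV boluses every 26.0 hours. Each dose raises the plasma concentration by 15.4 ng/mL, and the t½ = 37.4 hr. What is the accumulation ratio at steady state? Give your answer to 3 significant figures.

k = ln 2 / 37.4 = 0.01853 hr⁻¹
Fraction remaining after one interval: e^(−kτ) = e^(−0.01853 × 26.0) = 0.6176
R = 1 / (1 − 0.6176) = 1 / 0.3824 ≈ 2.62

2.62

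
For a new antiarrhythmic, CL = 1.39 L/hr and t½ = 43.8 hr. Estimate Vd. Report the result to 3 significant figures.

87.8 L

k = ln 2 / t½ = ln 2 / 43.8 = 0.01583 hr⁻¹
V = CL / k = 1.39 / 0.01583 ≈ 87.8 L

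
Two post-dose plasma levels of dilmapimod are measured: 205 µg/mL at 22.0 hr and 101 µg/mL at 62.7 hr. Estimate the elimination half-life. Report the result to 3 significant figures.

39.9 hours

k = ln(C₁/C₂) / (t₂ − t₁) = ln(205/101) / (62.7 − 22.0)
  = 0.7079 / 40.70 = 0.01739 hr⁻¹
t½ = ln 2 / k = ln 2 / 0.01739 ≈ 39.9 hours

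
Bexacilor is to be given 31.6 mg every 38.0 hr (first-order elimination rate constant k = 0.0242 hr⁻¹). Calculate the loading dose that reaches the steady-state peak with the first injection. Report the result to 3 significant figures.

Accumulation ratio R = 1 / (1 − e^(−kτ)) = 1 / (1 − e^(−0.02420×38.0)) = 1 / (1 − 0.3987) = 1.663
Loading dose = maintenance dose × R = 31.6 × 1.663 ≈ 52.6 mg

52.6 mg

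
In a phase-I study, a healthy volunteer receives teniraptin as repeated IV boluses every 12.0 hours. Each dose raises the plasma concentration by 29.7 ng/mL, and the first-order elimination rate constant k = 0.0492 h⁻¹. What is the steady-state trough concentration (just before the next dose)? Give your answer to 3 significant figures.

36.9 ng/mL

Fraction remaining after one interval: e^(−kτ) = e^(−0.04920 × 12.0) = 0.5541
R = 1 / (1 − 0.5541) = 2.243
Css,max = 29.7 × 2.243 = 66.61 ng/mL
Css,min = Css,max × e^(−kτ) = 66.61 × 0.5541 ≈ 36.9 ng/mL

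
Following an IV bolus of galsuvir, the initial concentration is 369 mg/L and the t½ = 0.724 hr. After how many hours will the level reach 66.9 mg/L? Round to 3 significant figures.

k = ln 2 / 0.724 = 0.9574 hr⁻¹
C(t) = C₀ e^(−kt)  ⇒  t = ln(C₀/C) / k
t = ln(369/66.9) / 0.9574 = 1.708 / 0.9574 ≈ 1.78 hours

1.78 hours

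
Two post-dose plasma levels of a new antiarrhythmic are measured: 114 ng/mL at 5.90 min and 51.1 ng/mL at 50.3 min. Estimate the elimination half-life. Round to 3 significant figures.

38.4 minutes

k = ln(C₁/C₂) / (t₂ − t₁) = ln(114/51.1) / (50.3 − 5.90)
  = 0.8024 / 44.40 = 0.01807 min⁻¹
t½ = ln 2 / k = ln 2 / 0.01807 ≈ 38.4 minutes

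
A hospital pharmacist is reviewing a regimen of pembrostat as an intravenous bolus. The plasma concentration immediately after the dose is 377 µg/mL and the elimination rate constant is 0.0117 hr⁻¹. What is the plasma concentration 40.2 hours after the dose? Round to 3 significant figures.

236 µg/mL

C(t) = C₀ e^(−kt) = 377 × e^(−0.01170 × 40.2) = 377 × e^(−0.4703) = 377 × 0.6248 ≈ 236 µg/mL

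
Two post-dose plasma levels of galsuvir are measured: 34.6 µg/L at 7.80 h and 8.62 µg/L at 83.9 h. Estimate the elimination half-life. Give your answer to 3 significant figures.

38.0 hours

k = ln(C₁/C₂) / (t₂ − t₁) = ln(34.6/8.62) / (83.9 − 7.80)
  = 1.390 / 76.10 = 0.01826 h⁻¹
t½ = ln 2 / k = ln 2 / 0.01826 ≈ 38.0 hours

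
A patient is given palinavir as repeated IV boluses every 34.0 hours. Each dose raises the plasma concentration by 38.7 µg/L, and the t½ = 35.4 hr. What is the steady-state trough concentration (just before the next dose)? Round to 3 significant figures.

k = ln 2 / 35.4 = 0.01958 hr⁻¹
Fraction remaining after one interval: e^(−kτ) = e^(−0.01958 × 34.0) = 0.5139
R = 1 / (1 − 0.5139) = 2.057
Css,max = 38.7 × 2.057 = 79.61 µg/L
Css,min = Css,max × e^(−kτ) = 79.61 × 0.5139 ≈ 40.9 µg/L

40.9 µg/L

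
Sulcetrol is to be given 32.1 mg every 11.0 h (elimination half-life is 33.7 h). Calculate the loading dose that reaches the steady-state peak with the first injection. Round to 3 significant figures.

159 mg

k = ln 2 / 33.7 = 0.02057 h⁻¹
Accumulation ratio R = 1 / (1 − e^(−kτ)) = 1 / (1 − e^(−0.02057×11.0)) = 1 / (1 − 0.7975) = 4.939
Loading dose = maintenance dose × R = 32.1 × 4.939 ≈ 159 mg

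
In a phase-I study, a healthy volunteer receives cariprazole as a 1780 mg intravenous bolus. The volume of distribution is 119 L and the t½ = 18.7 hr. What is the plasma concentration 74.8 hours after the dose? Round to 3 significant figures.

C₀ = dose / V = 1780 / 119 = 14.96 µg/mL
k = ln 2 / 18.7 = 0.03707 hr⁻¹
C(t) = C₀ e^(−kt) = 14.96 × e^(−0.03707 × 74.8) = 14.96 × e^(−2.773) = 14.96 × 0.06250 ≈ 0.935 µg/mL

0.935 µg/mL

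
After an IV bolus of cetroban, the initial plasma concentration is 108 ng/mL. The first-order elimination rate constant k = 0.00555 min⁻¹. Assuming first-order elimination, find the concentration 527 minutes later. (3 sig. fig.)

C(t) = C₀ e^(−kt) = 108 × e^(−0.005550 × 527) = 108 × e^(−2.925) = 108 × 0.05367 ≈ 5.80 ng/mL

5.80 ng/mL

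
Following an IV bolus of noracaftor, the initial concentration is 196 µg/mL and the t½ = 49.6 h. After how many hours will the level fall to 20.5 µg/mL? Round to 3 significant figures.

k = ln 2 / 49.6 = 0.01397 h⁻¹
C(t) = C₀ e^(−kt)  ⇒  t = ln(C₀/C) / k
t = ln(196/20.5) / 0.01397 = 2.258 / 0.01397 ≈ 162 hours

162 hours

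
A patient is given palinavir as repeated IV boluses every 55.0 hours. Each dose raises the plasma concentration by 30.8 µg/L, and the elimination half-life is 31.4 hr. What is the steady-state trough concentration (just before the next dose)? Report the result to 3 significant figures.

k = ln 2 / 31.4 = 0.02207 hr⁻¹
Fraction remaining after one interval: e^(−kτ) = e^(−0.02207 × 55.0) = 0.2970
R = 1 / (1 − 0.2970) = 1.422
Css,max = 30.8 × 1.422 = 43.81 µg/L
Css,min = Css,max × e^(−kτ) = 43.81 × 0.2970 ≈ 13.0 µg/L

13.0 µg/L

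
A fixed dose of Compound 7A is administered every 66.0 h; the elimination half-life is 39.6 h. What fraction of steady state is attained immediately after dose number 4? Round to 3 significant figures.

0.990

k = ln 2 / 39.6 = 0.01750 h⁻¹
f_n = 1 − e^(−nkτ) = 1 − e^(−4 × 0.01750 × 66.0) = 1 − e^(−4.621) = 1 − 0.009843 ≈ 0.990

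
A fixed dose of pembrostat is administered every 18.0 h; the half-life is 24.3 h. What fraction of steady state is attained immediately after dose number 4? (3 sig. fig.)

k = ln 2 / 24.3 = 0.02852 h⁻¹
f_n = 1 − e^(−nkτ) = 1 − e^(−4 × 0.02852 × 18.0) = 1 − e^(−2.054) = 1 − 0.1283 ≈ 0.872

0.872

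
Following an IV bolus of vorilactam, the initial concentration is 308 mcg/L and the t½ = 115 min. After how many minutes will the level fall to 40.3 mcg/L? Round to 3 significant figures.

337 minutes

k = ln 2 / 115 = 0.006027 min⁻¹
C(t) = C₀ e^(−kt)  ⇒  t = ln(C₀/C) / k
t = ln(308/40.3) / 0.006027 = 2.034 / 0.006027 ≈ 337 minutes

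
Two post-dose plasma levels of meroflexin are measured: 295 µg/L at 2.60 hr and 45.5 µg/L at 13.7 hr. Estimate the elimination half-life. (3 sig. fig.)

4.12 hours

k = ln(C₁/C₂) / (t₂ − t₁) = ln(295/45.5) / (13.7 − 2.60)
  = 1.869 / 11.10 = 0.1684 hr⁻¹
t½ = ln 2 / k = ln 2 / 0.1684 ≈ 4.12 hours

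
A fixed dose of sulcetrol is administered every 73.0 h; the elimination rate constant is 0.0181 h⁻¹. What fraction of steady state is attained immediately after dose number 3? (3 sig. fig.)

f_n = 1 − e^(−nkτ) = 1 − e^(−3 × 0.01810 × 73.0) = 1 − e^(−3.964) = 1 − 0.01899 ≈ 0.981

0.981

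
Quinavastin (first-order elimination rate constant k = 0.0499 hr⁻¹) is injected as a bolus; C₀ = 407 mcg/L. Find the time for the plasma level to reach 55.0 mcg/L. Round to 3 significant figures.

40.1 hours

C(t) = C₀ e^(−kt)  ⇒  t = ln(C₀/C) / k
t = ln(407/55.0) / 0.04990 = 2.001 / 0.04990 ≈ 40.1 hours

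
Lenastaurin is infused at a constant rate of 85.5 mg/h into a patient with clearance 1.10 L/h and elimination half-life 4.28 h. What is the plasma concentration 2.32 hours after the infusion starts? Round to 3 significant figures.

24.3 mg/L

Css = rate / CL = 85.5 / 1.10 = 77.73 mg/L
k = ln 2 / 4.28 = 0.1620 h⁻¹
C(t) = Css (1 − e^(−kt)) = 77.73 × (1 − e^(−0.3757)) = 77.73 × 0.3132 ≈ 24.3 mg/L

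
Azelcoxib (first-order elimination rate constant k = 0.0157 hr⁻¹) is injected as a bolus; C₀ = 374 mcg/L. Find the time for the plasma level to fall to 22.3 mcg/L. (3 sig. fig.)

180 hours

C(t) = C₀ e^(−kt)  ⇒  t = ln(C₀/C) / k
t = ln(374/22.3) / 0.01570 = 2.820 / 0.01570 ≈ 180 hours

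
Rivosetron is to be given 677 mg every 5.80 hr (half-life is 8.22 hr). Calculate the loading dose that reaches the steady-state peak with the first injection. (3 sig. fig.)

1750 mg

k = ln 2 / 8.22 = 0.08432 hr⁻¹
Accumulation ratio R = 1 / (1 − e^(−kτ)) = 1 / (1 − e^(−0.08432×5.80)) = 1 / (1 − 0.6132) = 2.585
Loading dose = maintenance dose × R = 677 × 2.585 ≈ 1750 mg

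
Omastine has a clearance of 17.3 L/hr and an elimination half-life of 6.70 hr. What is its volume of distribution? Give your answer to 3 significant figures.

167 L

k = ln 2 / t½ = ln 2 / 6.70 = 0.1035 hr⁻¹
V = CL / k = 17.3 / 0.1035 ≈ 167 L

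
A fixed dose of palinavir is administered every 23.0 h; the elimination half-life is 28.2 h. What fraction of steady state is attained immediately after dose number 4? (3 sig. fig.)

k = ln 2 / 28.2 = 0.02458 h⁻¹
f_n = 1 − e^(−nkτ) = 1 − e^(−4 × 0.02458 × 23.0) = 1 − e^(−2.261) = 1 − 0.1042 ≈ 0.896

0.896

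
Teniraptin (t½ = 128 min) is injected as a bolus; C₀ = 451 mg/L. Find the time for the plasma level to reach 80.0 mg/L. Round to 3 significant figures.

319 minutes

k = ln 2 / 128 = 0.005415 min⁻¹
C(t) = C₀ e^(−kt)  ⇒  t = ln(C₀/C) / k
t = ln(451/80.0) / 0.005415 = 1.729 / 0.005415 ≈ 319 minutes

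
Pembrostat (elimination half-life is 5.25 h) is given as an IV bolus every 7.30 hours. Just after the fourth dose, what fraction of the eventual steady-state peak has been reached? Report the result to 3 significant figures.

0.979

k = ln 2 / 5.25 = 0.1320 h⁻¹
f_n = 1 − e^(−nkτ) = 1 − e^(−4 × 0.1320 × 7.30) = 1 − e^(−3.855) = 1 − 0.02117 ≈ 0.979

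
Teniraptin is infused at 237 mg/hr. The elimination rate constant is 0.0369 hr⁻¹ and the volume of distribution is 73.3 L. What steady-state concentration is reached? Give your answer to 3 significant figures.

CL = k · V = 0.0369 × 73.3 = 2.705 L/hr
Css = rate / CL = 237 / 2.705 ≈ 87.6 µg/mL

87.6 µg/mL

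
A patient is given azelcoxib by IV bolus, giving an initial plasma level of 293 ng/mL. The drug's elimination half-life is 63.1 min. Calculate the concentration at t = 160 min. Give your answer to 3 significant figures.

50.5 ng/mL

k = ln 2 / 63.1 = 0.01098 min⁻¹
160 min is 2.536 half-lives, so C = 293 × (1/2)^2.536 = 293 × 0.1725 ≈ 50.5 ng/mL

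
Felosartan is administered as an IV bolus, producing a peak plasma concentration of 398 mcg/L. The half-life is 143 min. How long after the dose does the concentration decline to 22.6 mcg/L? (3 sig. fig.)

592 minutes

k = ln 2 / 143 = 0.004847 min⁻¹
C(t) = C₀ e^(−kt)  ⇒  t = ln(C₀/C) / k
t = ln(398/22.6) / 0.004847 = 2.869 / 0.004847 ≈ 592 minutes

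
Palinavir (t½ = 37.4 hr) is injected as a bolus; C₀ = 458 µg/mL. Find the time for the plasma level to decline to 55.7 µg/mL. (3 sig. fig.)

114 hours

k = ln 2 / 37.4 = 0.01853 hr⁻¹
C(t) = C₀ e^(−kt)  ⇒  t = ln(C₀/C) / k
t = ln(458/55.7) / 0.01853 = 2.107 / 0.01853 ≈ 114 hours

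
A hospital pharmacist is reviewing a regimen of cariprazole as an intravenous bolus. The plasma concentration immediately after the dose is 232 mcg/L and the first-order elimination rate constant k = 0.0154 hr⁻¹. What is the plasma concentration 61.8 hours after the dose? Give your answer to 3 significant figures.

C(t) = C₀ e^(−kt) = 232 × e^(−0.01540 × 61.8) = 232 × e^(−0.9517) = 232 × 0.3861 ≈ 89.6 mcg/L

89.6 mcg/L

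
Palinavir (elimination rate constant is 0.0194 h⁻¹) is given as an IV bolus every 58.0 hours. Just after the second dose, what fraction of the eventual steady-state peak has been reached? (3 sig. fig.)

0.895

f_n = 1 − e^(−nkτ) = 1 − e^(−2 × 0.01940 × 58.0) = 1 − e^(−2.250) = 1 − 0.1054 ≈ 0.895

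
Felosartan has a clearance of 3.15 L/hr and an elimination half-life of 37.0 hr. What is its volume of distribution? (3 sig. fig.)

168 L

k = ln 2 / t½ = ln 2 / 37.0 = 0.01873 hr⁻¹
V = CL / k = 3.15 / 0.01873 ≈ 168 L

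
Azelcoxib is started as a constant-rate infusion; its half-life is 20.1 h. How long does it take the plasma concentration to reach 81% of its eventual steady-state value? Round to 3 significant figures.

k = ln 2 / 20.1 = 0.03448 h⁻¹
f = 1 − e^(−kt)  ⇒  t = −ln(1 − f) / k
t = −ln(1 − 0.81) / 0.03448 = 1.661 / 0.03448 ≈ 48.2 hours

48.2 hours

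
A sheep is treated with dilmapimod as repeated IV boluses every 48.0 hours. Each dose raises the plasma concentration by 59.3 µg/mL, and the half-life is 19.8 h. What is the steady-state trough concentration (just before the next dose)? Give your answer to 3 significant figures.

k = ln 2 / 19.8 = 0.03501 h⁻¹
Fraction remaining after one interval: e^(−kτ) = e^(−0.03501 × 48.0) = 0.1863
R = 1 / (1 − 0.1863) = 1.229
Css,max = 59.3 × 1.229 = 72.88 µg/mL
Css,min = Css,max × e^(−kτ) = 72.88 × 0.1863 ≈ 13.6 µg/mL

13.6 µg/mL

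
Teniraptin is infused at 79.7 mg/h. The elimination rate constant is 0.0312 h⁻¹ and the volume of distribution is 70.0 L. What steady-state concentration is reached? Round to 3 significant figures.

36.5 mg/L

CL = k · V = 0.0312 × 70.0 = 2.184 L/h
Css = rate / CL = 79.7 / 2.184 ≈ 36.5 mg/L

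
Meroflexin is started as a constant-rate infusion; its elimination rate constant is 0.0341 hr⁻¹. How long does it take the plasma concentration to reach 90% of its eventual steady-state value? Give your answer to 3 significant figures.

f = 1 − e^(−kt)  ⇒  t = −ln(1 − f) / k
t = −ln(1 − 0.9) / 0.03410 = 2.303 / 0.03410 ≈ 67.5 hours

67.5 hours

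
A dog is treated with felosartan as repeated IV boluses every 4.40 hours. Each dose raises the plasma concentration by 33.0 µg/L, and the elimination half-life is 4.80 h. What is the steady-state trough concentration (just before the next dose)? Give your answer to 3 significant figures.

37.2 µg/L

k = ln 2 / 4.80 = 0.1444 h⁻¹
Fraction remaining after one interval: e^(−kτ) = e^(−0.1444 × 4.40) = 0.5297
R = 1 / (1 − 0.5297) = 2.126
Css,max = 33.0 × 2.126 = 70.17 µg/L
Css,min = Css,max × e^(−kτ) = 70.17 × 0.5297 ≈ 37.2 µg/L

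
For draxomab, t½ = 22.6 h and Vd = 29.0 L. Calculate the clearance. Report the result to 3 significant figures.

0.889 L/h

k = ln 2 / t½ = ln 2 / 22.6 = 0.03067 h⁻¹
CL = k · V = 0.03067 × 29.0 ≈ 0.889 L/h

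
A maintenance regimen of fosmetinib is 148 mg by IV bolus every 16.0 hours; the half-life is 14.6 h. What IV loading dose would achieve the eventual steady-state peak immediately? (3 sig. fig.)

278 mg

k = ln 2 / 14.6 = 0.04748 h⁻¹
Accumulation ratio R = 1 / (1 − e^(−kτ)) = 1 / (1 − e^(−0.04748×16.0)) = 1 / (1 − 0.4678) = 1.879
Loading dose = maintenance dose × R = 148 × 1.879 ≈ 278 mg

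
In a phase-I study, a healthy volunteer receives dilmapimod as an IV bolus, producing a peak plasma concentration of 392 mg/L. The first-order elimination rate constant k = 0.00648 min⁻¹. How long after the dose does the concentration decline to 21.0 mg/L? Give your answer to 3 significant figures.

452 minutes

C(t) = C₀ e^(−kt)  ⇒  t = ln(C₀/C) / k
t = ln(392/21.0) / 0.006480 = 2.927 / 0.006480 ≈ 452 minutes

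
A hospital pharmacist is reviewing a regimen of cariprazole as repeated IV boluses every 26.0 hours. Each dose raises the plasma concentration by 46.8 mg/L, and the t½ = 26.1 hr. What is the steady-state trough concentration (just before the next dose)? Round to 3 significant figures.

47.0 mg/L

k = ln 2 / 26.1 = 0.02656 hr⁻¹
Fraction remaining after one interval: e^(−kτ) = e^(−0.02656 × 26.0) = 0.5013
R = 1 / (1 − 0.5013) = 2.005
Css,max = 46.8 × 2.005 = 93.85 mg/L
Css,min = Css,max × e^(−kτ) = 93.85 × 0.5013 ≈ 47.0 mg/L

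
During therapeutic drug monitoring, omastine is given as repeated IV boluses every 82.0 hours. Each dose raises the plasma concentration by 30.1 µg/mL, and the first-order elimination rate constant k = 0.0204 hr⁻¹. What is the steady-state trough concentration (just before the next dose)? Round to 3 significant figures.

Fraction remaining after one interval: e^(−kτ) = e^(−0.02040 × 82.0) = 0.1877
R = 1 / (1 − 0.1877) = 1.231
Css,max = 30.1 × 1.231 = 37.06 µg/mL
Css,min = Css,max × e^(−kτ) = 37.06 × 0.1877 ≈ 6.96 µg/mL

6.96 µg/mL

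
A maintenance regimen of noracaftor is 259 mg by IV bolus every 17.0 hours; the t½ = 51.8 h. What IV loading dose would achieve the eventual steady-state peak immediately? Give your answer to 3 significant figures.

1270 mg

k = ln 2 / 51.8 = 0.01338 h⁻¹
Accumulation ratio R = 1 / (1 − e^(−kτ)) = 1 / (1 − e^(−0.01338×17.0)) = 1 / (1 − 0.7965) = 4.915
Loading dose = maintenance dose × R = 259 × 4.915 ≈ 1270 mg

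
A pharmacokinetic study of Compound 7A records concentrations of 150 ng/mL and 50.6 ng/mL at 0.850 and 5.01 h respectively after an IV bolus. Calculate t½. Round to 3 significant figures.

k = ln(C₁/C₂) / (t₂ − t₁) = ln(150/50.6) / (5.01 − 0.850)
  = 1.087 / 4.160 = 0.2612 h⁻¹
t½ = ln 2 / k = ln 2 / 0.2612 ≈ 2.65 hours

2.65 hours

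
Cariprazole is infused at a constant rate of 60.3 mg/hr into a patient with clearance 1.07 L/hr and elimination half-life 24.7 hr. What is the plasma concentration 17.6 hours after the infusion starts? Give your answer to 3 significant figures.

Css = rate / CL = 60.3 / 1.07 = 56.36 µg/mL
k = ln 2 / 24.7 = 0.02806 hr⁻¹
C(t) = Css (1 − e^(−kt)) = 56.36 × (1 − e^(−0.4939)) = 56.36 × 0.3898 ≈ 22.0 µg/mL

22.0 µg/mL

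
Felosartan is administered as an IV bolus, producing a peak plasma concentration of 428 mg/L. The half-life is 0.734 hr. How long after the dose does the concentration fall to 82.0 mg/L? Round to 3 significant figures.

1.75 hours

k = ln 2 / 0.734 = 0.9443 hr⁻¹
C(t) = C₀ e^(−kt)  ⇒  t = ln(C₀/C) / k
t = ln(428/82.0) / 0.9443 = 1.652 / 0.9443 ≈ 1.75 hours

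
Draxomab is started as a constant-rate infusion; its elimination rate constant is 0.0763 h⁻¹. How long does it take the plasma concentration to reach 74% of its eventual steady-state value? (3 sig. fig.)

f = 1 − e^(−kt)  ⇒  t = −ln(1 − f) / k
t = −ln(1 − 0.74) / 0.07630 = 1.347 / 0.07630 ≈ 17.7 hours

17.7 hours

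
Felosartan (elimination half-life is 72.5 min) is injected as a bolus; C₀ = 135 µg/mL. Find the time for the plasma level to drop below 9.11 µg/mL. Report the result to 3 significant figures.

282 minutes

k = ln 2 / 72.5 = 0.009561 min⁻¹
C(t) = C₀ e^(−kt)  ⇒  t = ln(C₀/C) / k
t = ln(135/9.11) / 0.009561 = 2.696 / 0.009561 ≈ 282 minutes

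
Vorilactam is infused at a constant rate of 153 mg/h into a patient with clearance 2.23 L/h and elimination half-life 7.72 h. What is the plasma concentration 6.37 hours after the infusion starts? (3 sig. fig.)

Css = rate / CL = 153 / 2.23 = 68.61 µg/mL
k = ln 2 / 7.72 = 0.08979 h⁻¹
C(t) = Css (1 − e^(−kt)) = 68.61 × (1 − e^(−0.5719)) = 68.61 × 0.4356 ≈ 29.9 µg/mL

29.9 µg/mL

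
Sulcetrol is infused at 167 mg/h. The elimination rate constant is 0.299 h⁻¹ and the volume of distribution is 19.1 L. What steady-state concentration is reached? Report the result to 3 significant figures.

CL = k · V = 0.299 × 19.1 = 5.711 L/h
Css = rate / CL = 167 / 5.711 ≈ 29.2 mg/L

29.2 mg/L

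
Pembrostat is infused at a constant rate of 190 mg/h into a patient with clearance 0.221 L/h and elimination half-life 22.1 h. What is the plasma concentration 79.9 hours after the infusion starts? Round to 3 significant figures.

790 mg/L

Css = rate / CL = 190 / 0.221 = 859.7 mg/L
k = ln 2 / 22.1 = 0.03136 h⁻¹
C(t) = Css (1 − e^(−kt)) = 859.7 × (1 − e^(−2.506)) = 859.7 × 0.9184 ≈ 790 mg/L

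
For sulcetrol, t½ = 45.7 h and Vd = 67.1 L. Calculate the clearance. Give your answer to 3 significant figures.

k = ln 2 / t½ = ln 2 / 45.7 = 0.01517 h⁻¹
CL = k · V = 0.01517 × 67.1 ≈ 1.02 L/h

1.02 L/h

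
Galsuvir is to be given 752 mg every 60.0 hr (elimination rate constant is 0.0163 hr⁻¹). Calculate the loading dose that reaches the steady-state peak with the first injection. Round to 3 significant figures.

1210 mg

Accumulation ratio R = 1 / (1 − e^(−kτ)) = 1 / (1 − e^(−0.01630×60.0)) = 1 / (1 − 0.3761) = 1.603
Loading dose = maintenance dose × R = 752 × 1.603 ≈ 1210 mg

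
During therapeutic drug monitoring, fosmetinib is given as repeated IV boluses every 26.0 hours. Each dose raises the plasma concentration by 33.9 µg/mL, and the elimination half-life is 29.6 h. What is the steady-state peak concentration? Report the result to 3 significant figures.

74.3 µg/mL

k = ln 2 / 29.6 = 0.02342 h⁻¹
Fraction remaining after one interval: e^(−kτ) = e^(−0.02342 × 26.0) = 0.5440
R = 1 / (1 − 0.5440) = 2.193
Css,max = 33.9 × 2.193 ≈ 74.3 µg/mL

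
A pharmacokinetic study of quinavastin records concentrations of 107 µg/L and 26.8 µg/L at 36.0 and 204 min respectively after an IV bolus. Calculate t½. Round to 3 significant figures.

84.1 minutes

k = ln(C₁/C₂) / (t₂ − t₁) = ln(107/26.8) / (204 − 36.0)
  = 1.384 / 168.0 = 0.008241 min⁻¹
t½ = ln 2 / k = ln 2 / 0.008241 ≈ 84.1 minutes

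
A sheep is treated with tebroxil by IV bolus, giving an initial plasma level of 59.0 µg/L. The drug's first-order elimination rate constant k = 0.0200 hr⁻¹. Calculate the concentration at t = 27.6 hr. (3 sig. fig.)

C(t) = C₀ e^(−kt) = 59.0 × e^(−0.02000 × 27.6) = 59.0 × e^(−0.5520) = 59.0 × 0.5758 ≈ 34.0 µg/L

34.0 µg/L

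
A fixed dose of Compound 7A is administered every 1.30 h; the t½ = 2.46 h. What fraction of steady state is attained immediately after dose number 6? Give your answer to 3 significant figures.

0.889

k = ln 2 / 2.46 = 0.2818 h⁻¹
f_n = 1 − e^(−nkτ) = 1 − e^(−6 × 0.2818 × 1.30) = 1 − e^(−2.198) = 1 − 0.1110 ≈ 0.889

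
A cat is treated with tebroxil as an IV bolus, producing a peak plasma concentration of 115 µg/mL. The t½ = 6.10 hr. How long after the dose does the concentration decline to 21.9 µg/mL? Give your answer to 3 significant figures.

14.6 hours

k = ln 2 / 6.10 = 0.1136 hr⁻¹
C(t) = C₀ e^(−kt)  ⇒  t = ln(C₀/C) / k
t = ln(115/21.9) / 0.1136 = 1.658 / 0.1136 ≈ 14.6 hours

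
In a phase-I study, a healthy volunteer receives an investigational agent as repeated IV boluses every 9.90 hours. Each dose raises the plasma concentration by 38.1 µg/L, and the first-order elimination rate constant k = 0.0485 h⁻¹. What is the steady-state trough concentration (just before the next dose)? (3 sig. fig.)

Fraction remaining after one interval: e^(−kτ) = e^(−0.04850 × 9.90) = 0.6187
R = 1 / (1 − 0.6187) = 2.623
Css,max = 38.1 × 2.623 = 99.92 µg/L
Css,min = Css,max × e^(−kτ) = 99.92 × 0.6187 ≈ 61.8 µg/L

61.8 µg/L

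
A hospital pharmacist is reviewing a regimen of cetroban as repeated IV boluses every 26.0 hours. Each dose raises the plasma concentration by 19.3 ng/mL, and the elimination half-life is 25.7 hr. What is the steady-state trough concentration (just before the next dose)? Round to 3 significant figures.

19.0 ng/mL

k = ln 2 / 25.7 = 0.02697 hr⁻¹
Fraction remaining after one interval: e^(−kτ) = e^(−0.02697 × 26.0) = 0.4960
R = 1 / (1 − 0.4960) = 1.984
Css,max = 19.3 × 1.984 = 38.29 ng/mL
Css,min = Css,max × e^(−kτ) = 38.29 × 0.4960 ≈ 19.0 ng/mL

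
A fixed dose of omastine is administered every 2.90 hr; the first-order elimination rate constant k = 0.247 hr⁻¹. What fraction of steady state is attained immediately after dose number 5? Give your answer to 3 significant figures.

0.972

f_n = 1 − e^(−nkτ) = 1 − e^(−5 × 0.2470 × 2.90) = 1 − e^(−3.581) = 1 − 0.02783 ≈ 0.972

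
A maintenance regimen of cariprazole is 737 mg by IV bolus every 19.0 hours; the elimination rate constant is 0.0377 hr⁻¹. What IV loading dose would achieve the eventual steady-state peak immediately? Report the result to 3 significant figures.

1440 mg

Accumulation ratio R = 1 / (1 − e^(−kτ)) = 1 / (1 − e^(−0.03770×19.0)) = 1 / (1 − 0.4886) = 1.955
Loading dose = maintenance dose × R = 737 × 1.955 ≈ 1440 mg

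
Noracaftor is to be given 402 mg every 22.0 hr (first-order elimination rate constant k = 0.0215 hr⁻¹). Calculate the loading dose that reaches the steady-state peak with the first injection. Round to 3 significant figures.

Accumulation ratio R = 1 / (1 − e^(−kτ)) = 1 / (1 − e^(−0.02150×22.0)) = 1 / (1 − 0.6231) = 2.653
Loading dose = maintenance dose × R = 402 × 2.653 ≈ 1070 mg

1070 mg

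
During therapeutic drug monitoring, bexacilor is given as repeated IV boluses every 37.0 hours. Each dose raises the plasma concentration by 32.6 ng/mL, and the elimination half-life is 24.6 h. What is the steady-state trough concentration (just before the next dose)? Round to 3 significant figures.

17.8 ng/mL

k = ln 2 / 24.6 = 0.02818 h⁻¹
Fraction remaining after one interval: e^(−kτ) = e^(−0.02818 × 37.0) = 0.3526
R = 1 / (1 − 0.3526) = 1.545
Css,max = 32.6 × 1.545 = 50.35 ng/mL
Css,min = Css,max × e^(−kτ) = 50.35 × 0.3526 ≈ 17.8 ng/mL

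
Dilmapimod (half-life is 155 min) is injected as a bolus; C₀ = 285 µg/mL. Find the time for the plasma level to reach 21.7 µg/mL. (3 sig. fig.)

576 minutes

k = ln 2 / 155 = 0.004472 min⁻¹
C(t) = C₀ e^(−kt)  ⇒  t = ln(C₀/C) / k
t = ln(285/21.7) / 0.004472 = 2.575 / 0.004472 ≈ 576 minutes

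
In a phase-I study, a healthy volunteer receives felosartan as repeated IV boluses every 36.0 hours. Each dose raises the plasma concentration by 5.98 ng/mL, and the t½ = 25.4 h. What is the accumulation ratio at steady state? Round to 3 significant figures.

k = ln 2 / 25.4 = 0.02729 h⁻¹
Fraction remaining after one interval: e^(−kτ) = e^(−0.02729 × 36.0) = 0.3744
R = 1 / (1 − 0.3744) = 1 / 0.6256 ≈ 1.60

1.60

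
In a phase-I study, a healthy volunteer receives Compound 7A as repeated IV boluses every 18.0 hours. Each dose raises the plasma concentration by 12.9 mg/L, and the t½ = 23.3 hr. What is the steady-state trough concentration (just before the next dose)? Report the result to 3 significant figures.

18.2 mg/L

k = ln 2 / 23.3 = 0.02975 hr⁻¹
Fraction remaining after one interval: e^(−kτ) = e^(−0.02975 × 18.0) = 0.5854
R = 1 / (1 − 0.5854) = 2.412
Css,max = 12.9 × 2.412 = 31.11 mg/L
Css,min = Css,max × e^(−kτ) = 31.11 × 0.5854 ≈ 18.2 mg/L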